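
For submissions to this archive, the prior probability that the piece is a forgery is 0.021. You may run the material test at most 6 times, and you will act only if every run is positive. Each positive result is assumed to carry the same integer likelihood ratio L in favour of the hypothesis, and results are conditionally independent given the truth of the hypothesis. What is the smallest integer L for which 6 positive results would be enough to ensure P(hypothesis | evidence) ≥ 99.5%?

5

Prior odds = 0.021/0.979 = 21/979.
Target odds = 0.995/0.005 = 199.
Need L⁶ ≥ 199 ÷ (21/979) = 194821/21.
4⁶ = 4096 < 194821/21 ≤ 15625 = 5⁶, so L = 5.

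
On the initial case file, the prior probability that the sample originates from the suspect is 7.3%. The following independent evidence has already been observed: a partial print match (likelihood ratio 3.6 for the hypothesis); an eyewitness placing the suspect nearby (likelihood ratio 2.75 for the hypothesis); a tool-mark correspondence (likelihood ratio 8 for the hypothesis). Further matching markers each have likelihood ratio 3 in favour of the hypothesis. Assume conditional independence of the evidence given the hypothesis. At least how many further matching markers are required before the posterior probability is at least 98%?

Prior odds = 0.073/0.927 = 73/927.
Combined Bayes factor of the evidence already in hand = 3.6 × 2.75 × 8 = 79.2.
Odds after that evidence = (73/927) × 79.2 = 3212/515.
Target odds = 0.98/0.02 = 49.
Need 3ⁿ ≥ 49 ÷ (3212/515) = 25235/3212.
3¹ = 3 falls short of 25235/3212 but 3² = 9 reaches it, so n = 2.

2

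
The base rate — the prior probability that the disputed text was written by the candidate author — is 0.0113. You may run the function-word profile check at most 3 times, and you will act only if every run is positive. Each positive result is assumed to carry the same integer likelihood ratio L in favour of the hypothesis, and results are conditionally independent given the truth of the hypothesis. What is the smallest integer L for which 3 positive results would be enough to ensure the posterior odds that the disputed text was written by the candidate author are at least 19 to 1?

Prior odds = 0.0113/0.9887 = 113/9887.
Target odds = 19.
Need L³ ≥ 19 ÷ (113/9887) = 187853/113.
11³ = 1331 < 187853/113 ≤ 1728 = 12³, so L = 12.

12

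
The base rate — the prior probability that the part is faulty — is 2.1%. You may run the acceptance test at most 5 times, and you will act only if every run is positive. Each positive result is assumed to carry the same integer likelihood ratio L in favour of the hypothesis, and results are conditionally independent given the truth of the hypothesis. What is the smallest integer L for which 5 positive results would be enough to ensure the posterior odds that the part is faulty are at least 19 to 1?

Prior odds = 0.021/0.979 = 21/979.
Target odds = 19.
Need L⁵ ≥ 19 ÷ (21/979) = 18601/21.
3⁵ = 243 < 18601/21 ≤ 1024 = 4⁵, so L = 4.

4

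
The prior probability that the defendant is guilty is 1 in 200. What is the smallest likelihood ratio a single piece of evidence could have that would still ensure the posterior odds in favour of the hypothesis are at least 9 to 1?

Prior odds = 0.005/0.995 = 1/199.
Target odds = 9.
Required Bayes factor = 9 ÷ (1/199) = 1791.

1791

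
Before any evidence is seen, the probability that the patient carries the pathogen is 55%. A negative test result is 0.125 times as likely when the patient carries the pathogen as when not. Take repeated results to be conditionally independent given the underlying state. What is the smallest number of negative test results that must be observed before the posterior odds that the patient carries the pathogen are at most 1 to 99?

3

Prior odds: 0.55 ÷ 0.45 = 11/9.
Likelihood ratio per negative test result = 0.125.
Target odds = 1/99.
Require 0.125ⁿ ≤ 1/99 ÷ (11/9) = 1/121.
0.125² = 0.015625 is still above 1/121 but 0.125³ = 0.001953125 is at or below it, so n = 3.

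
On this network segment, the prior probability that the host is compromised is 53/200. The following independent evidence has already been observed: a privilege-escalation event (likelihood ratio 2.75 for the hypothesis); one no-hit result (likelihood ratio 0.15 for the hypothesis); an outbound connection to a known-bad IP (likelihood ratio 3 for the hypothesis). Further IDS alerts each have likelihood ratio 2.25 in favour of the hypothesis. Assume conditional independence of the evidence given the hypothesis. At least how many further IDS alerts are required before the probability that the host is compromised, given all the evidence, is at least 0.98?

6

Prior odds = 0.265/0.735 = 53/147.
Combined Bayes factor of the evidence already in hand = 2.75 × 0.15 × 3 = 1.2375.
Odds after that evidence = (53/147) × 1.2375 = 1749/3920.
Target odds = 0.98/0.02 = 49.
Need 2.25ⁿ ≥ 49 ÷ (1749/3920) = 192080/1749.
2.25⁵ = 59049/1024 falls short of 192080/1749 but 2.25⁶ = 531441/4096 reaches it, so n = 6.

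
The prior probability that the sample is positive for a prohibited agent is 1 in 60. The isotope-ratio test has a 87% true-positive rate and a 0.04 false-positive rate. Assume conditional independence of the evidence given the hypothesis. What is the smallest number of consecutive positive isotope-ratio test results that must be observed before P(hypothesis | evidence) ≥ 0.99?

Prior odds: (1/60) ÷ (59/60) = 1/59.
Likelihood ratio of a positive result = 0.87/0.04 = 21.75.
Target odds: 0.99 ÷ 0.01 = 99.
Require 21.75ⁿ ≥ 99 ÷ (1/59) = 5841.
21.75² = 473.0625 falls short of 5841 but 21.75³ = 658503/64 reaches it, so n = 3.

3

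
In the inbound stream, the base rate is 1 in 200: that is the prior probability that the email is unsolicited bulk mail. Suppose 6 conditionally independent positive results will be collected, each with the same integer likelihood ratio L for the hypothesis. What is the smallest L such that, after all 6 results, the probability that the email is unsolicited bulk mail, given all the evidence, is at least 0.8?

4

Prior odds = 0.005/0.995 = 1/199.
Target odds = 0.8/0.2 = 4.
Need L⁶ ≥ 4 ÷ (1/199) = 796.
3⁶ = 729 < 796 ≤ 4096 = 4⁶, so L = 4.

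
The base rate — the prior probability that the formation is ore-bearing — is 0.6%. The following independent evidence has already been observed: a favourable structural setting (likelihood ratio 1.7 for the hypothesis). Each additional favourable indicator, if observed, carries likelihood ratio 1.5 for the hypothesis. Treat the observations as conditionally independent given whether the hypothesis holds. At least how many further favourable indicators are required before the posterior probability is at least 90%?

Prior odds = 0.006/0.994 = 3/497.
Bayes factor of the evidence already in hand = 1.7.
Odds after that evidence = (3/497) × 1.7 = 51/4970.
Target odds = 0.9/0.1 = 9.
Need 1.5ⁿ ≥ 9 ÷ (51/4970) = 14910/17.
1.5¹⁶ = 43046721/65536 falls short of 14910/17 but 1.5¹⁷ = 129140163/131072 reaches it, so n = 17.

17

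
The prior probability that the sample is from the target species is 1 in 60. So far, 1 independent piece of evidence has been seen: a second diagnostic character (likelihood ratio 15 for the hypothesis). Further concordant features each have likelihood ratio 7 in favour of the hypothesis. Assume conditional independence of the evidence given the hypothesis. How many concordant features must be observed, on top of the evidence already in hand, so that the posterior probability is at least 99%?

Prior odds = (1/60)/(59/60) = 1/59.
Bayes factor of the evidence already in hand = 15.
Odds after that evidence = (1/59) × 15 = 15/59.
Target odds = 0.99/0.01 = 99.
Need 7ⁿ ≥ 99 ÷ (15/59) = 389.4.
7³ = 343 falls short of 389.4 but 7⁴ = 2401 reaches it, so n = 4.

4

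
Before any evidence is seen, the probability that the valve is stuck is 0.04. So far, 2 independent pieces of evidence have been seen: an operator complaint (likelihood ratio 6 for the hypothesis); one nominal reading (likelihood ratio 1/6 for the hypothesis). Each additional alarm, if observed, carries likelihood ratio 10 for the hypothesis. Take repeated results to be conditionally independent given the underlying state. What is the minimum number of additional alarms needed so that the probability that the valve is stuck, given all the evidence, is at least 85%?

3

Prior odds = 0.04/0.96 = 1/24.
Combined Bayes factor of the evidence already in hand = 6 × (1/6) = 1.
Odds after that evidence = (1/24) × 1 = 1/24.
Target odds = 0.85/0.15 = 17/3.
Need 10ⁿ ≥ 17/3 ÷ (1/24) = 136.
10² = 100 falls short of 136 but 10³ = 1000 reaches it, so n = 3.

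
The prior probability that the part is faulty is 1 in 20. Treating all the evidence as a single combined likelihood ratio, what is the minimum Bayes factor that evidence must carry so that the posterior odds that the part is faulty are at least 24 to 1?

456

Prior odds = 0.05/0.95 = 1/19.
Target odds = 24.
Required Bayes factor = 24 ÷ (1/19) = 456.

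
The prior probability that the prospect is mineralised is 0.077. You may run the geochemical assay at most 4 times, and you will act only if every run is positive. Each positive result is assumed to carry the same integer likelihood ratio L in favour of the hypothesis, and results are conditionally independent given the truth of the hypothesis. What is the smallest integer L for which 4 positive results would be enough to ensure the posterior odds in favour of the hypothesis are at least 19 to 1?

4

Prior odds = 0.077/0.923 = 77/923.
Target odds = 19.
Need L⁴ ≥ 19 ÷ (77/923) = 17537/77.
3⁴ = 81 < 17537/77 ≤ 256 = 4⁴, so L = 4.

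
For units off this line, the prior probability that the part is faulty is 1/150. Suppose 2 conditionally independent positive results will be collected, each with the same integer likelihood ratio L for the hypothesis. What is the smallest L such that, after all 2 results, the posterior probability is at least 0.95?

Prior odds = (1/150)/(149/150) = 1/149.
Target odds = 0.95/0.05 = 19.
Need L² ≥ 19 ÷ (1/149) = 2831.
53² = 2809 < 2831 ≤ 2916 = 54², so L = 54.

54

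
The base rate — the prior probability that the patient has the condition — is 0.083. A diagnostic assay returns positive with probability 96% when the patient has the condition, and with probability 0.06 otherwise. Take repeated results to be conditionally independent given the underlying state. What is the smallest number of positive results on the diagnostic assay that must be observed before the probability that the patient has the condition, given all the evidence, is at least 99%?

Prior odds = 0.083/0.917 = 83/917.
Likelihood ratio of a positive result = 0.96/0.06 = 16.
Target posterior odds = 0.99/0.01 = 99.
Need (83/917) × 16ⁿ ≥ 99, i.e. 16ⁿ ≥ 90783/83.
16² = 256 falls short of 90783/83 but 16³ = 4096 reaches it, so n = 3.

3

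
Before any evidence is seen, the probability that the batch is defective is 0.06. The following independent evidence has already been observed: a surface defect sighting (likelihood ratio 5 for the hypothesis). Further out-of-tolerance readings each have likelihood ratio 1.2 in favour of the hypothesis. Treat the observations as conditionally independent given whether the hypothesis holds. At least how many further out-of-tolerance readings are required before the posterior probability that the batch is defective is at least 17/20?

16

Prior odds = 0.06/0.94 = 3/47.
Bayes factor of the evidence already in hand = 5.
Odds after that evidence = (3/47) × 5 = 15/47.
Target odds = 0.85/0.15 = 17/3.
Need 1.2ⁿ ≥ 17/3 ÷ (15/47) = 799/45.
1.2¹⁵ ≈15.407 falls short of 799/45 but 1.2¹⁶ ≈18.4884 reaches it, so n = 16.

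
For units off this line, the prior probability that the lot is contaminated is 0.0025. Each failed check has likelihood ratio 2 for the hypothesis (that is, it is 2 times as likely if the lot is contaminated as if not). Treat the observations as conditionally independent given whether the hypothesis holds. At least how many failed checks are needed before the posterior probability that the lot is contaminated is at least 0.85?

12

Prior odds: 0.0025 ÷ 0.9975 = 1/399.
Likelihood ratio per failed check = 2.
Target odds: 0.85 ÷ 0.15 = 17/3.
Require 2ⁿ ≥ 17/3 ÷ (1/399) = 2261.
2¹¹ = 2048 falls short of 2261 but 2¹² = 4096 reaches it, so n = 12.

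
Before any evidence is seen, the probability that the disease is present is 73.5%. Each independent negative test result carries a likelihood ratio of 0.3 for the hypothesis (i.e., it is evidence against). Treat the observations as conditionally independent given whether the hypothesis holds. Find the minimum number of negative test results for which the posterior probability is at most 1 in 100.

5

Prior odds: 0.735 ÷ 0.265 = 147/53.
Likelihood ratio per negative test result = 0.3.
Target posterior odds = 0.01/0.99 = 1/99.
Need (147/53) × 0.3ⁿ ≤ 1/99, i.e. 0.3ⁿ ≤ 53/14553.
0.3⁴ = 0.0081 is still above 53/14553 but 0.3⁵ = 243/100000 is at or below it, so n = 5.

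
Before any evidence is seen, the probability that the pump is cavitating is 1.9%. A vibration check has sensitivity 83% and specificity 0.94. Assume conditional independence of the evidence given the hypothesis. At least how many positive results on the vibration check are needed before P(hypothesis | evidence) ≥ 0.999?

Prior odds: 0.019 ÷ 0.981 = 19/981.
False-positive rate = 1 − 0.94 = 0.06; likelihood ratio of a positive = 0.83/0.06 = 83/6.
Target odds: 0.999 ÷ 0.001 = 999.
Need (19/981) × (83/6)ⁿ ≥ 999, i.e. (83/6)ⁿ ≥ 980019/19.
(83/6)⁴ = 47458321/1296 falls short of 980019/19 but (83/6)⁵ ≈506564 reaches it, so n = 5.

5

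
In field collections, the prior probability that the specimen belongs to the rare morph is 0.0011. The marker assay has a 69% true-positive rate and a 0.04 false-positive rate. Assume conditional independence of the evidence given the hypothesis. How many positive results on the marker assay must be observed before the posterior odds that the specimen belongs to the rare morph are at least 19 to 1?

Prior odds = 0.0011/0.9989 = 11/9989.
Likelihood ratio of a positive result = 0.69/0.04 = 17.25.
Target odds = 19.
Require 17.25ⁿ ≥ 19 ÷ (11/9989) = 189791/11.
17.25³ = 5132.953125 falls short of 189791/11 but 17.25⁴ = 22667121/256 reaches it, so n = 4.

4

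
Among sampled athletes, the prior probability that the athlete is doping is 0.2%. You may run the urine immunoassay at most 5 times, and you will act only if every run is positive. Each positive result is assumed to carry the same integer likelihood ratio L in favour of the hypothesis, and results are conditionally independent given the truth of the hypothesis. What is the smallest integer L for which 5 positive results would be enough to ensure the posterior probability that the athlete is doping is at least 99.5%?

Prior odds = 0.002/0.998 = 1/499.
Target odds = 0.995/0.005 = 199.
Need L⁵ ≥ 199 ÷ (1/499) = 99301.
9⁵ = 59049 < 99301 ≤ 100000 = 10⁵, so L = 10.

10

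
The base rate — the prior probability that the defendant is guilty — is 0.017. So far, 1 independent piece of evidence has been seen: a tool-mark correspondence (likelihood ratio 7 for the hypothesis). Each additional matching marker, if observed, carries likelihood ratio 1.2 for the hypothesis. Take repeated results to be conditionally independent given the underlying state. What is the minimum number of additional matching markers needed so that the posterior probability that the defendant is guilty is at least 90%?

24

Prior odds = 0.017/0.983 = 17/983.
Bayes factor of the evidence already in hand = 7.
Odds after that evidence = (17/983) × 7 = 119/983.
Target odds = 0.9/0.1 = 9.
Need 1.2ⁿ ≥ 9 ÷ (119/983) = 8847/119.
1.2²³ ≈66.2474 falls short of 8847/119 but 1.2²⁴ ≈79.4968 reaches it, so n = 24.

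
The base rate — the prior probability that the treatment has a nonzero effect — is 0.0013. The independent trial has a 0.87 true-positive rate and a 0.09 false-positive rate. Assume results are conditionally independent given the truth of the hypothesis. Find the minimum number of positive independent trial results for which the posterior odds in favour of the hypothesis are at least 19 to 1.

5

Prior odds = 0.0013/0.9987 = 13/9987.
Likelihood ratio of a positive result = 0.87/0.09 = 29/3.
Target odds = 19.
Require (29/3)ⁿ ≥ 19 ÷ (13/9987) = 189753/13.
(29/3)⁴ = 707281/81 falls short of 189753/13 but (29/3)⁵ = 20511149/243 reaches it, so n = 5.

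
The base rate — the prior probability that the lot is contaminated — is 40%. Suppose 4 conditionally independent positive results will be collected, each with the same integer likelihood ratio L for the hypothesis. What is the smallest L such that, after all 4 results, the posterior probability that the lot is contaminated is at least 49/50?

3

Prior odds = 0.4/0.6 = 2/3.
Target odds = 0.98/0.02 = 49.
Need L⁴ ≥ 49 ÷ (2/3) = 73.5.
2⁴ = 16 < 73.5 ≤ 81 = 3⁴, so L = 3.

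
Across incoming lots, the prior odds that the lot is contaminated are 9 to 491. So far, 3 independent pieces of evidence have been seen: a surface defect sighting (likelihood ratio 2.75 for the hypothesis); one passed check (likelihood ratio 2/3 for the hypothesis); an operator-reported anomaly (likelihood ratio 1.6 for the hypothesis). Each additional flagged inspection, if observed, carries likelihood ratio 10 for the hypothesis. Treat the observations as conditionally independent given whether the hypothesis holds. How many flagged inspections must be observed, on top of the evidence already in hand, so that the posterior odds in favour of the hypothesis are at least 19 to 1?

Prior odds = 9/491.
Combined Bayes factor of the evidence already in hand = 2.75 × (2/3) × 1.6 = 44/15.
Odds after that evidence = (9/491) × 44/15 = 132/2455.
Target odds = 19.
Need 10ⁿ ≥ 19 ÷ (132/2455) = 46645/132.
10² = 100 falls short of 46645/132 but 10³ = 1000 reaches it, so n = 3.

3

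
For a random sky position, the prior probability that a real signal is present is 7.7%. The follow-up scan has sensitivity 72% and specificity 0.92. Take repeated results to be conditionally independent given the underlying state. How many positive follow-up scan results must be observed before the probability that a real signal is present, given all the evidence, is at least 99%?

Prior odds = 0.077/0.923 = 77/923.
False-positive rate = 1 − 0.92 = 0.08; likelihood ratio of a positive = 0.72/0.08 = 9.
Target posterior odds = 0.99/0.01 = 99.
Require 9ⁿ ≥ 99 ÷ (77/923) = 8307/7.
9³ = 729 falls short of 8307/7 but 9⁴ = 6561 reaches it, so n = 4.

4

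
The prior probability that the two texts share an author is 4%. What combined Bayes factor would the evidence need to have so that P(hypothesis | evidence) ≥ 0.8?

96

Prior odds = 0.04/0.96 = 1/24.
Target odds = 0.8/0.2 = 4.
Required Bayes factor = 4 ÷ (1/24) = 96.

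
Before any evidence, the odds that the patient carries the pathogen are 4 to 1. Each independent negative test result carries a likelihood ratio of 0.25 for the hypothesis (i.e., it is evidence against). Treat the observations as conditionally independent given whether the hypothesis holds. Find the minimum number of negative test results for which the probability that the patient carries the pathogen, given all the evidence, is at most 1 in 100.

Prior odds = 4.
Likelihood ratio per negative test result = 0.25.
Target odds: 0.01 ÷ 0.99 = 1/99.
Require 0.25ⁿ ≤ 1/99 ÷ 4 = 1/396.
0.25⁴ = 0.00390625 is still above 1/396 but 0.25⁵ = 1/1024 is at or below it, so n = 5.

5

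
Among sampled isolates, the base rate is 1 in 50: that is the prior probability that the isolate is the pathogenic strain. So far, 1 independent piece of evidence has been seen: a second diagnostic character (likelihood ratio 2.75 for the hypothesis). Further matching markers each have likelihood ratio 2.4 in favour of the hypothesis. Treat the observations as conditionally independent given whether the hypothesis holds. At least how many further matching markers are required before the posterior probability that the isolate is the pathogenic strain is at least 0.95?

Prior odds = 0.02/0.98 = 1/49.
Bayes factor of the evidence already in hand = 2.75.
Odds after that evidence = (1/49) × 2.75 = 11/196.
Target odds = 0.95/0.05 = 19.
Need 2.4ⁿ ≥ 19 ÷ (11/196) = 3724/11.
2.4⁶ = 2985984/15625 falls short of 3724/11 but 2.4⁷ = 35831808/78125 reaches it, so n = 7.

7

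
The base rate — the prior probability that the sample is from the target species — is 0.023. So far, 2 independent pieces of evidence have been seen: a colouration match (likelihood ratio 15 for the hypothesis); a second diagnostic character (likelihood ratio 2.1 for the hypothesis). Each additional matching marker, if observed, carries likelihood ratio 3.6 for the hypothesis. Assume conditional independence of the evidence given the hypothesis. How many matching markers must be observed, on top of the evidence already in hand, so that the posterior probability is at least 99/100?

Prior odds = 0.023/0.977 = 23/977.
Combined Bayes factor of the evidence already in hand = 15 × 2.1 = 31.5.
Odds after that evidence = (23/977) × 31.5 = 1449/1954.
Target odds = 0.99/0.01 = 99.
Need 3.6ⁿ ≥ 99 ÷ (1449/1954) = 21494/161.
3.6³ = 46.656 falls short of 21494/161 but 3.6⁴ = 167.9616 reaches it, so n = 4.

4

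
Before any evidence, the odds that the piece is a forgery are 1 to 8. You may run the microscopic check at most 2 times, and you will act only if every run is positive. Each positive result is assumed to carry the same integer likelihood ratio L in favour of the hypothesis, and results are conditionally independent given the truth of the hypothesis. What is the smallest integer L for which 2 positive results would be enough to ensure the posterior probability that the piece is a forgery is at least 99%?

Prior odds = 0.125.
Target odds = 0.99/0.01 = 99.
Need L² ≥ 99 ÷ 0.125 = 792.
28² = 784 < 792 ≤ 841 = 29², so L = 29.

29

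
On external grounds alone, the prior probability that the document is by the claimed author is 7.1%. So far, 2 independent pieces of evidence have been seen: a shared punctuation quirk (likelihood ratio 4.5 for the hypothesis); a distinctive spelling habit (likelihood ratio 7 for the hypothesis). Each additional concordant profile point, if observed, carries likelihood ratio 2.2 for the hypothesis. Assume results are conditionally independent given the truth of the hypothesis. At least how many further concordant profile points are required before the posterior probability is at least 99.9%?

8

Prior odds = 0.071/0.929 = 71/929.
Combined Bayes factor of the evidence already in hand = 4.5 × 7 = 31.5.
Odds after that evidence = (71/929) × 31.5 = 4473/1858.
Target odds = 0.999/0.001 = 999.
Need 2.2ⁿ ≥ 999 ÷ (4473/1858) = 206238/497.
2.2⁷ = 19487171/78125 falls short of 206238/497 but 2.2⁸ = 214358881/390625 reaches it, so n = 8.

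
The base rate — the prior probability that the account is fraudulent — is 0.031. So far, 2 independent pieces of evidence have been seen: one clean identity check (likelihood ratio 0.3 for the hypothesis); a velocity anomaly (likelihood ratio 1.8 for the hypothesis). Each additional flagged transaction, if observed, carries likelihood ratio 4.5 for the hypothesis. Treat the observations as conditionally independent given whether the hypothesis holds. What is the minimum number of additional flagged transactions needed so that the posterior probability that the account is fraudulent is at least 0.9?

Prior odds = 0.031/0.969 = 31/969.
Combined Bayes factor of the evidence already in hand = 0.3 × 1.8 = 0.54.
Odds after that evidence = (31/969) × 0.54 = 279/16150.
Target odds = 0.9/0.1 = 9.
Need 4.5ⁿ ≥ 9 ÷ (279/16150) = 16150/31.
4.5⁴ = 410.0625 falls short of 16150/31 but 4.5⁵ = 1845.28125 reaches it, so n = 5.

5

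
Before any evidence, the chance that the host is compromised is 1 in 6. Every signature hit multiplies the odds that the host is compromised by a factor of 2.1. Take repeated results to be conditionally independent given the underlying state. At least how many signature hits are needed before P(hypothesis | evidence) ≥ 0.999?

Prior odds = (1/6)/(5/6) = 0.2.
Likelihood ratio per signature hit = 2.1.
Target posterior odds = 0.999/0.001 = 999.
Require 2.1ⁿ ≥ 999 ÷ 0.2 = 4995.
2.1¹¹ ≈3502.78 falls short of 4995 but 2.1¹² ≈7355.83 reaches it, so n = 12.

12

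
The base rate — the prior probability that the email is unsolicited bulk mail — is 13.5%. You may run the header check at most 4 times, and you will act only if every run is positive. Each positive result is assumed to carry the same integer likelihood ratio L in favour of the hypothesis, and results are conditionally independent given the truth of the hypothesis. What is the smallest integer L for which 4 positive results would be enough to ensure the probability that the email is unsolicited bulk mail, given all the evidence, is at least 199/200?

6

Prior odds = 0.135/0.865 = 27/173.
Target odds = 0.995/0.005 = 199.
Need L⁴ ≥ 199 ÷ (27/173) = 34427/27.
5⁴ = 625 < 34427/27 ≤ 1296 = 6⁴, so L = 6.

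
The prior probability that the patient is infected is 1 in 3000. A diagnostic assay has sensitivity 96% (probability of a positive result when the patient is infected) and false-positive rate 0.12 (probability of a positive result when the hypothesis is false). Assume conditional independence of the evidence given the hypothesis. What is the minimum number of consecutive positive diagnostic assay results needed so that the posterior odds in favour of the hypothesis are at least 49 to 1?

Prior odds: (1/3000) ÷ (2999/3000) = 1/2999.
Likelihood ratio of a positive result = 0.96/0.12 = 8.
Target odds = 49.
Need (1/2999) × 8ⁿ ≥ 49, i.e. 8ⁿ ≥ 146951.
8⁵ = 32768 falls short of 146951 but 8⁶ = 262144 reaches it, so n = 6.

6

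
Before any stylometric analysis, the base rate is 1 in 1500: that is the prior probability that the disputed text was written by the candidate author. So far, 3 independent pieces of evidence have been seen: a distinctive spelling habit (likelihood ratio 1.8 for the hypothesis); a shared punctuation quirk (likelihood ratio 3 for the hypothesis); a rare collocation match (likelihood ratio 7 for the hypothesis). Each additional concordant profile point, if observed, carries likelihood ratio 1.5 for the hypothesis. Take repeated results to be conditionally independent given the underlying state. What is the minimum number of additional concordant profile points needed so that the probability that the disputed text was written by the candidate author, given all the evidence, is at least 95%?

Prior odds = (1/1500)/(1499/1500) = 1/1499.
Combined Bayes factor of the evidence already in hand = 1.8 × 3 × 7 = 37.8.
Odds after that evidence = (1/1499) × 37.8 = 189/7495.
Target odds = 0.95/0.05 = 19.
Need 1.5ⁿ ≥ 19 ÷ (189/7495) = 142405/189.
1.5¹⁶ = 43046721/65536 falls short of 142405/189 but 1.5¹⁷ = 129140163/131072 reaches it, so n = 17.

17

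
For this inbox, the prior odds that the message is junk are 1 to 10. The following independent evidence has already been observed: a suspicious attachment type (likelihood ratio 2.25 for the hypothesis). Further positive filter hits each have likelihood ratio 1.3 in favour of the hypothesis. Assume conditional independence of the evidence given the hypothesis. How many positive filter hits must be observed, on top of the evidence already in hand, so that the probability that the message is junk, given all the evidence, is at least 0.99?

Prior odds = 0.1.
Bayes factor of the evidence already in hand = 2.25.
Odds after that evidence = 0.1 × 2.25 = 0.225.
Target odds = 0.99/0.01 = 99.
Need 1.3ⁿ ≥ 99 ÷ 0.225 = 440.
1.3²³ ≈417.539 falls short of 440 but 1.3²⁴ ≈542.801 reaches it, so n = 24.

24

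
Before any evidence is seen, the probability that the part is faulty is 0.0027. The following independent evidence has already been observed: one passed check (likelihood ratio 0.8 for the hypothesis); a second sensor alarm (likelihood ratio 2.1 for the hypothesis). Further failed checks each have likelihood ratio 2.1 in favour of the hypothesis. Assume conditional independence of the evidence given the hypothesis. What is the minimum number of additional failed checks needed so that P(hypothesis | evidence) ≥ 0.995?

Prior odds = 0.0027/0.9973 = 27/9973.
Combined Bayes factor of the evidence already in hand = 0.8 × 2.1 = 1.68.
Odds after that evidence = (27/9973) × 1.68 = 1134/249325.
Target odds = 0.995/0.005 = 199.
Need 2.1ⁿ ≥ 199 ÷ (1134/249325) = 49615675/1134.
2.1¹⁴ ≈32439.2 falls short of 49615675/1134 but 2.1¹⁵ ≈68122.3 reaches it, so n = 15.

15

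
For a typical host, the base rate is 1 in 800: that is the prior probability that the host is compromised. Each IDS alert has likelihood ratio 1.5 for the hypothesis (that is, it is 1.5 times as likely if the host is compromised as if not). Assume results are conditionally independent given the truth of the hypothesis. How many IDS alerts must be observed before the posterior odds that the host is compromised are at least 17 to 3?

21

Prior odds: 0.00125 ÷ 0.99875 = 1/799.
Likelihood ratio per IDS alert = 1.5.
Target odds = 17/3.
Require 1.5ⁿ ≥ 17/3 ÷ (1/799) = 13583/3.
1.5²⁰ ≈3325.26 falls short of 13583/3 but 1.5²¹ ≈4987.89 reaches it, so n = 21.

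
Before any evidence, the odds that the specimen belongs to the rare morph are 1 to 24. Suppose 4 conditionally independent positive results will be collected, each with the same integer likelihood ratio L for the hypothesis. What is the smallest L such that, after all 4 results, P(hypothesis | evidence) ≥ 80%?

Prior odds = 1/24.
Target odds = 0.8/0.2 = 4.
Need L⁴ ≥ 4 ÷ (1/24) = 96.
3⁴ = 81 < 96 ≤ 256 = 4⁴, so L = 4.

4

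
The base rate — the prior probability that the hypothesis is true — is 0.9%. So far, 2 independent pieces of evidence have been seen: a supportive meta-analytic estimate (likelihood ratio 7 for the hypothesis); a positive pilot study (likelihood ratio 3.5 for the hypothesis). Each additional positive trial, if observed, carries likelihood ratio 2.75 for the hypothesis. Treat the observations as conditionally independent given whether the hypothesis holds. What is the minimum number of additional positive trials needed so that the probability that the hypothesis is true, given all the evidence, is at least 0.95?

Prior odds = 0.009/0.991 = 9/991.
Combined Bayes factor of the evidence already in hand = 7 × 3.5 = 24.5.
Odds after that evidence = (9/991) × 24.5 = 441/1982.
Target odds = 0.95/0.05 = 19.
Need 2.75ⁿ ≥ 19 ÷ (441/1982) = 37658/441.
2.75⁴ = 57.19140625 falls short of 37658/441 but 2.75⁵ = 161051/1024 reaches it, so n = 5.

5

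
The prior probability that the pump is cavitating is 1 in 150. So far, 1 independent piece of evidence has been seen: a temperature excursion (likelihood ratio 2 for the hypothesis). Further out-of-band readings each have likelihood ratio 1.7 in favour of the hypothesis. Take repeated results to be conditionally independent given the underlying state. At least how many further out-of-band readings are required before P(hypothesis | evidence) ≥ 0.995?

Prior odds = (1/150)/(149/150) = 1/149.
Bayes factor of the evidence already in hand = 2.
Odds after that evidence = (1/149) × 2 = 2/149.
Target odds = 0.995/0.005 = 199.
Need 1.7ⁿ ≥ 199 ÷ (2/149) = 14825.5.
1.7¹⁸ ≈14063.1 falls short of 14825.5 but 1.7¹⁹ ≈23907.2 reaches it, so n = 19.

19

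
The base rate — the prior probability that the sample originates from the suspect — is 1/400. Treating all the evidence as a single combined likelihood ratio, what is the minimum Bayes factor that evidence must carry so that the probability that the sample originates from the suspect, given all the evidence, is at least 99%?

Prior odds = 0.0025/0.9975 = 1/399.
Target odds = 0.99/0.01 = 99.
Required Bayes factor = 99 ÷ (1/399) = 39501.

39501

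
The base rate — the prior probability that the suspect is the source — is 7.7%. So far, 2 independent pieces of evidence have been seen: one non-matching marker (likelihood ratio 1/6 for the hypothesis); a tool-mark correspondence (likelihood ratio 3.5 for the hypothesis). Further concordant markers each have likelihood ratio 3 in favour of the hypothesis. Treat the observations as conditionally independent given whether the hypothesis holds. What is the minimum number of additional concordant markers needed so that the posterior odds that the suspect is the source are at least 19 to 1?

Prior odds = 0.077/0.923 = 77/923.
Combined Bayes factor of the evidence already in hand = (1/6) × 3.5 = 7/12.
Odds after that evidence = (77/923) × 7/12 = 539/11076.
Target odds = 19.
Need 3ⁿ ≥ 19 ÷ (539/11076) = 210444/539.
3⁵ = 243 falls short of 210444/539 but 3⁶ = 729 reaches it, so n = 6.

6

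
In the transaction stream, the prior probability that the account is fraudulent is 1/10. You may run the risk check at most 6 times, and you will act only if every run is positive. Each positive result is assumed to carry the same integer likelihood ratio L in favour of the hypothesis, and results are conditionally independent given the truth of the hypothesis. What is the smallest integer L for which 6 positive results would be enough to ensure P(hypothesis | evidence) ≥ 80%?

2

Prior odds = 0.1/0.9 = 1/9.
Target odds = 0.8/0.2 = 4.
Need L⁶ ≥ 4 ÷ (1/9) = 36.
1⁶ = 1 < 36 ≤ 64 = 2⁶, so L = 2.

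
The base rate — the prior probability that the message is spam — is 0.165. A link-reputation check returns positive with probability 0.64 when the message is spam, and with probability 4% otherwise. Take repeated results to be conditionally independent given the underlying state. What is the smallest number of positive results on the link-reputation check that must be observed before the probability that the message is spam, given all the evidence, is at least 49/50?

2

Prior odds: 0.165 ÷ 0.835 = 33/167.
Likelihood ratio of a positive result = 0.64/0.04 = 16.
Target odds: 0.98 ÷ 0.02 = 49.
Need (33/167) × 16ⁿ ≥ 49, i.e. 16ⁿ ≥ 8183/33.
16¹ = 16 falls short of 8183/33 but 16² = 256 reaches it, so n = 2.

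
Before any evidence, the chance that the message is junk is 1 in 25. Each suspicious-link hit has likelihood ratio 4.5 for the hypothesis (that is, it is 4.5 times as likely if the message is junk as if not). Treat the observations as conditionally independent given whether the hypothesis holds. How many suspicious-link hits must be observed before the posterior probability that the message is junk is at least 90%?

4

Prior odds: 0.04 ÷ 0.96 = 1/24.
Likelihood ratio per suspicious-link hit = 4.5.
Target posterior odds = 0.9/0.1 = 9.
Need (1/24) × 4.5ⁿ ≥ 9, i.e. 4.5ⁿ ≥ 216.
4.5³ = 91.125 falls short of 216 but 4.5⁴ = 410.0625 reaches it, so n = 4.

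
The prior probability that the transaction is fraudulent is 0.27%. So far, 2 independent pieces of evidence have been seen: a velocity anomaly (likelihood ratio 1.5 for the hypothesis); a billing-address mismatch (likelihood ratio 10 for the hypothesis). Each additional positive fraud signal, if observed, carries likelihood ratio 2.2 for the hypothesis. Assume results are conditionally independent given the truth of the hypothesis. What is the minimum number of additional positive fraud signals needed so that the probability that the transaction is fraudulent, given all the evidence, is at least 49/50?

Prior odds = 0.0027/0.9973 = 27/9973.
Combined Bayes factor of the evidence already in hand = 1.5 × 10 = 15.
Odds after that evidence = (27/9973) × 15 = 405/9973.
Target odds = 0.98/0.02 = 49.
Need 2.2ⁿ ≥ 49 ÷ (405/9973) = 488677/405.
2.2⁸ = 214358881/390625 falls short of 488677/405 but 2.2⁹ ≈1207.27 reaches it, so n = 9.

9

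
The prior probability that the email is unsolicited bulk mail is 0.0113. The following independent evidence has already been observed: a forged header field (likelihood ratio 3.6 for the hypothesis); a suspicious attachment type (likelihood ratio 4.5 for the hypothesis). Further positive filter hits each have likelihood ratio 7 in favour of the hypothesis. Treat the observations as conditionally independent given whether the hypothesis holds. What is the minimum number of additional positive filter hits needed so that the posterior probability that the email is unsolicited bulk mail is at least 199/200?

4

Prior odds = 0.0113/0.9887 = 113/9887.
Combined Bayes factor of the evidence already in hand = 3.6 × 4.5 = 16.2.
Odds after that evidence = (113/9887) × 16.2 = 9153/49435.
Target odds = 0.995/0.005 = 199.
Need 7ⁿ ≥ 199 ÷ (9153/49435) = 9837565/9153.
7³ = 343 falls short of 9837565/9153 but 7⁴ = 2401 reaches it, so n = 4.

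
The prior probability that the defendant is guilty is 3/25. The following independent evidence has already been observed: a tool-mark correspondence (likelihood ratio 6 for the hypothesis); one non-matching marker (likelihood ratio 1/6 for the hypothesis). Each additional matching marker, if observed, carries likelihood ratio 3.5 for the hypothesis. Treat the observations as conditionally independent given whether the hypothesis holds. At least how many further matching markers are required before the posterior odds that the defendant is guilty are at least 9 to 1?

4

Prior odds = 0.12/0.88 = 3/22.
Combined Bayes factor of the evidence already in hand = 6 × (1/6) = 1.
Odds after that evidence = (3/22) × 1 = 3/22.
Target odds = 9.
Need 3.5ⁿ ≥ 9 ÷ (3/22) = 66.
3.5³ = 42.875 falls short of 66 but 3.5⁴ = 150.0625 reaches it, so n = 4.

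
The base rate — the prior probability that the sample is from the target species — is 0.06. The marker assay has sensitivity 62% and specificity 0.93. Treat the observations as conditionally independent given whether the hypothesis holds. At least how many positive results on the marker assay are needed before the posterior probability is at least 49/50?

Prior odds = 0.06/0.94 = 3/47.
False-positive rate = 1 − 0.93 = 0.07; likelihood ratio of a positive = 0.62/0.07 = 62/7.
Target posterior odds = 0.98/0.02 = 49.
Require (62/7)ⁿ ≥ 49 ÷ (3/47) = 2303/3.
(62/7)³ = 238328/343 falls short of 2303/3 but (62/7)⁴ = 14776336/2401 reaches it, so n = 4.

4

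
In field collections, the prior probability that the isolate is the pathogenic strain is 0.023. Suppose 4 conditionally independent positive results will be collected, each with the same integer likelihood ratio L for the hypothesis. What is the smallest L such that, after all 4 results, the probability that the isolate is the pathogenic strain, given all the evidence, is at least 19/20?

Prior odds = 0.023/0.977 = 23/977.
Target odds = 0.95/0.05 = 19.
Need L⁴ ≥ 19 ÷ (23/977) = 18563/23.
5⁴ = 625 < 18563/23 ≤ 1296 = 6⁴, so L = 6.

6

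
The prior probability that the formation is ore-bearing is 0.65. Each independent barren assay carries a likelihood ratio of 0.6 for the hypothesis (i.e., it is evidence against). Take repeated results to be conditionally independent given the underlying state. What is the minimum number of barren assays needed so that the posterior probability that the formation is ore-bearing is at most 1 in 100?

11

Prior odds = 0.65/0.35 = 13/7.
Likelihood ratio per barren assay = 0.6.
Target posterior odds = 0.01/0.99 = 1/99.
Need (13/7) × 0.6ⁿ ≤ 1/99, i.e. 0.6ⁿ ≤ 7/1287.
0.6¹⁰ = 59049/9765625 is still above 7/1287 but 0.6¹¹ = 177147/48828125 is at or below it, so n = 11.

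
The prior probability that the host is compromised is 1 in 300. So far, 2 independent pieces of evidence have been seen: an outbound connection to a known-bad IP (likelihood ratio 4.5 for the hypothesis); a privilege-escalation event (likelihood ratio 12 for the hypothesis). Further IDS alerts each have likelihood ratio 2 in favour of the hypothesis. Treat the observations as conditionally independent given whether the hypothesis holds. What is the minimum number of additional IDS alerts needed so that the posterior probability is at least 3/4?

5

Prior odds = (1/300)/(299/300) = 1/299.
Combined Bayes factor of the evidence already in hand = 4.5 × 12 = 54.
Odds after that evidence = (1/299) × 54 = 54/299.
Target odds = 0.75/0.25 = 3.
Need 2ⁿ ≥ 3 ÷ (54/299) = 299/18.
2⁴ = 16 falls short of 299/18 but 2⁵ = 32 reaches it, so n = 5.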